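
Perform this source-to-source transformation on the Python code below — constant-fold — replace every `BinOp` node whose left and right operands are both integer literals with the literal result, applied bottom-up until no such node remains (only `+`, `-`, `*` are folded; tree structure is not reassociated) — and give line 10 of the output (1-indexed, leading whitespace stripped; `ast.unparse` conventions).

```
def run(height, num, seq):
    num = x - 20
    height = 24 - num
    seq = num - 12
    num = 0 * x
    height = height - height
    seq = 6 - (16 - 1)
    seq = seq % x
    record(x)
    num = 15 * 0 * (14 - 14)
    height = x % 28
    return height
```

num = 0

Transformed code:
def run(height, num, seq):
    num = x - 20
    height = 24 - num
    seq = num - 12
    num = 0 * x
    height = height - height
    seq = -9
    seq = seq % x
    record(x)
    num = 0
    height = x % 28
    return height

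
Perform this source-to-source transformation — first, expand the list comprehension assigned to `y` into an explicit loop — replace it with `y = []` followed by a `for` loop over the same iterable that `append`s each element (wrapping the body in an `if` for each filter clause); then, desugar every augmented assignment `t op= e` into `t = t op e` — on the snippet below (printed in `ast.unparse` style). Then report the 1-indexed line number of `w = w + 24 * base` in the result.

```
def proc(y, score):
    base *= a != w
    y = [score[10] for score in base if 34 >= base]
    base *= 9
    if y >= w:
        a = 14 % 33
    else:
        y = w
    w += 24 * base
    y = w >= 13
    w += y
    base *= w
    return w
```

Transformed code:
def proc(y, score):
    base = base * (a != w)
    y = []
    for score in base:
        if 34 >= base:
            y.append(score[10])
    base = base * 9
    if y >= w:
        a = 14 % 33
    else:
        y = w
    w = w + 24 * base
    y = w >= 13
    w = w + y
    base = base * w
    return w

12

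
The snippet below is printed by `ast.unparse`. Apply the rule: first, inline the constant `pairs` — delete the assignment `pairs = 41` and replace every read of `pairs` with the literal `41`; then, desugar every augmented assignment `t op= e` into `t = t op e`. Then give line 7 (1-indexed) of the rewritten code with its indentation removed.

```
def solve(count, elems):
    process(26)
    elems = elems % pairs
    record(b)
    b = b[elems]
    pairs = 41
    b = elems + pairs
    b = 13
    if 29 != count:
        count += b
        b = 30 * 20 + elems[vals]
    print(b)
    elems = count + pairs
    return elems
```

b = 13

Transformed code:
def solve(count, elems):
    process(26)
    elems = elems % 41
    record(b)
    b = b[elems]
    b = elems + 41
    b = 13
    if 29 != count:
        count = count + b
        b = 30 * 20 + elems[vals]
    print(b)
    elems = count + 41
    return elems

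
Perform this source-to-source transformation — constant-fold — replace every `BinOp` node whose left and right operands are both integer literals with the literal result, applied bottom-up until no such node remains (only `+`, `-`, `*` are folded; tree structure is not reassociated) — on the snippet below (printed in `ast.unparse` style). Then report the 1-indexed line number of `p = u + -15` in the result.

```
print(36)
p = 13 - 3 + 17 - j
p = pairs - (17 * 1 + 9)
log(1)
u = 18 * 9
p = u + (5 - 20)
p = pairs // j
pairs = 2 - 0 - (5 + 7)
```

6

Transformed code:
print(36)
p = 27 - j
p = pairs - 26
log(1)
u = 162
p = u + -15
p = pairs // j
pairs = -10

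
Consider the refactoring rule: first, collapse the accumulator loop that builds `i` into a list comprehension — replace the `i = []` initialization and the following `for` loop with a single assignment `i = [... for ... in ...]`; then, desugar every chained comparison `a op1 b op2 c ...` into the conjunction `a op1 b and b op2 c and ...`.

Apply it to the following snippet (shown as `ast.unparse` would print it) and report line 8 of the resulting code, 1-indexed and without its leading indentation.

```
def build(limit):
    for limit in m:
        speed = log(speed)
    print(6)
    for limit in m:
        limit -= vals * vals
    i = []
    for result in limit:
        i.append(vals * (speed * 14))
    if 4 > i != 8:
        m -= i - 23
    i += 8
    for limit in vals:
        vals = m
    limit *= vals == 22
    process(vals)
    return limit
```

if 4 > i and i != 8:

Transformed code:
def build(limit):
    for limit in m:
        speed = log(speed)
    print(6)
    for limit in m:
        limit -= vals * vals
    i = [vals * (speed * 14) for result in limit]
    if 4 > i and i != 8:
        m -= i - 23
    i += 8
    for limit in vals:
        vals = m
    limit *= vals == 22
    process(vals)
    return limit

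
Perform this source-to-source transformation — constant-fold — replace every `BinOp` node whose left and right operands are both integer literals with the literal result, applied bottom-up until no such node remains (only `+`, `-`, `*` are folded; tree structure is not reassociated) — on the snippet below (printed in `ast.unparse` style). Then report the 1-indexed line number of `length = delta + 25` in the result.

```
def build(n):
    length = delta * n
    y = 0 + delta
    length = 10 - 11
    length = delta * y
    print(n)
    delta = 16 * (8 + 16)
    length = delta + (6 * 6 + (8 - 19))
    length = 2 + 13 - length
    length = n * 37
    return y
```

8

Transformed code:
def build(n):
    length = delta * n
    y = 0 + delta
    length = -1
    length = delta * y
    print(n)
    delta = 384
    length = delta + 25
    length = 15 - length
    length = n * 37
    return y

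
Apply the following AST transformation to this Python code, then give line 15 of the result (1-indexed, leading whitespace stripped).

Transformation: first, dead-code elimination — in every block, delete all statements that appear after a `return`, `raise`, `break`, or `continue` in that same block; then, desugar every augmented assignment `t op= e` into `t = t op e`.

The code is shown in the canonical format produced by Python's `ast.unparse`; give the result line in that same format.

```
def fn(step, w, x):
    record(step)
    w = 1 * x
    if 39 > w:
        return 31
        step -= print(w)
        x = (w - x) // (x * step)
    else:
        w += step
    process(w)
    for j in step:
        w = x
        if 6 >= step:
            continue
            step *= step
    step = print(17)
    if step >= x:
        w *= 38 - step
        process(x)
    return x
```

Transformed code:
def fn(step, w, x):
    record(step)
    w = 1 * x
    if 39 > w:
        return 31
    else:
        w = w + step
    process(w)
    for j in step:
        w = x
        if 6 >= step:
            continue
    step = print(17)
    if step >= x:
        w = w * (38 - step)
        process(x)
    return x

w = w * (38 - step)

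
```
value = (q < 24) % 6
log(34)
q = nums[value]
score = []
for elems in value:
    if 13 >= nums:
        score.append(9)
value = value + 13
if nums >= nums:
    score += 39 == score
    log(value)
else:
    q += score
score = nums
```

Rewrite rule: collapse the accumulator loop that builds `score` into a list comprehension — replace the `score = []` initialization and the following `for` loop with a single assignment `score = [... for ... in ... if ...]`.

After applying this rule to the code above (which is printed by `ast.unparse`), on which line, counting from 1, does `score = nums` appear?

11

Transformed code:
value = (q < 24) % 6
log(34)
q = nums[value]
score = [9 for elems in value if 13 >= nums]
value = value + 13
if nums >= nums:
    score += 39 == score
    log(value)
else:
    q += score
score = nums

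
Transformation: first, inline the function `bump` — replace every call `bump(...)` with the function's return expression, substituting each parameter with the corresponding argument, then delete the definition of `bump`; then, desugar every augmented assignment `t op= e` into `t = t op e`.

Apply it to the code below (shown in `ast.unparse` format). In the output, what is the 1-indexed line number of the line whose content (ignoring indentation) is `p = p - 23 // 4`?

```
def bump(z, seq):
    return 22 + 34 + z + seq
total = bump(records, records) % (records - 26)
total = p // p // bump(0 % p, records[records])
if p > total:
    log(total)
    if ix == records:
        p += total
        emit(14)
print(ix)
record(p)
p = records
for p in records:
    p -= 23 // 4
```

Transformed code:
total = (22 + 34 + records + records) % (records - 26)
total = p // p // (22 + 34 + 0 % p + records[records])
if p > total:
    log(total)
    if ix == records:
        p = p + total
        emit(14)
print(ix)
record(p)
p = records
for p in records:
    p = p - 23 // 4

12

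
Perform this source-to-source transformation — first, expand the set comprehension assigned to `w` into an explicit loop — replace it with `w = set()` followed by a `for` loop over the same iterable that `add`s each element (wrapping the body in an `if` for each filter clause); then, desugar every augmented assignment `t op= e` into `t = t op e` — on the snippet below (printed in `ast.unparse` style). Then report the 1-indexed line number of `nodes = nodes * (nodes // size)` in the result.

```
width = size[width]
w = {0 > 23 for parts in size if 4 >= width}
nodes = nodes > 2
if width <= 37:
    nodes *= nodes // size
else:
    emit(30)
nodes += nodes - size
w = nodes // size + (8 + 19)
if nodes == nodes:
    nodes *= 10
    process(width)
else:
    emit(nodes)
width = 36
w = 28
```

Transformed code:
width = size[width]
w = set()
for parts in size:
    if 4 >= width:
        w.add(0 > 23)
nodes = nodes > 2
if width <= 37:
    nodes = nodes * (nodes // size)
else:
    emit(30)
nodes = nodes + (nodes - size)
w = nodes // size + (8 + 19)
if nodes == nodes:
    nodes = nodes * 10
    process(width)
else:
    emit(nodes)
width = 36
w = 28

8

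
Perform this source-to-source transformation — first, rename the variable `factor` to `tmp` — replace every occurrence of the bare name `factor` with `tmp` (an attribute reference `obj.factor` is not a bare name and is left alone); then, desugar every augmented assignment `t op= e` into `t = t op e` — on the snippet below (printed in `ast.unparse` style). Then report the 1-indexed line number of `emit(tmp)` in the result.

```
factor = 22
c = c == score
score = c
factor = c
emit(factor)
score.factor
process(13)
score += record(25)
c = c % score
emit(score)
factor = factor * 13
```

5

Transformed code:
tmp = 22
c = c == score
score = c
tmp = c
emit(tmp)
score.factor
process(13)
score = score + record(25)
c = c % score
emit(score)
tmp = tmp * 13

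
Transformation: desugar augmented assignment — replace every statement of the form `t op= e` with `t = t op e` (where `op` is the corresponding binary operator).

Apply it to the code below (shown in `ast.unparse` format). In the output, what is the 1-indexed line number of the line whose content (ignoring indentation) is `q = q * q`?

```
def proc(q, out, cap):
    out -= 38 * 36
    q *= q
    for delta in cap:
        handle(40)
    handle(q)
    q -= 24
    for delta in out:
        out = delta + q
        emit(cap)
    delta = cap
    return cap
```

3

Transformed code:
def proc(q, out, cap):
    out = out - 38 * 36
    q = q * q
    for delta in cap:
        handle(40)
    handle(q)
    q = q - 24
    for delta in out:
        out = delta + q
        emit(cap)
    delta = cap
    return cap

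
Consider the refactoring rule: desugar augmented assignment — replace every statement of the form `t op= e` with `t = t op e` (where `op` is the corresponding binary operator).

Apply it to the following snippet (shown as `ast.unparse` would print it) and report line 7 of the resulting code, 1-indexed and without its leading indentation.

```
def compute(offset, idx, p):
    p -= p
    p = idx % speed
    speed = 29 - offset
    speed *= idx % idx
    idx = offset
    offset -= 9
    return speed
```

offset = offset - 9

Transformed code:
def compute(offset, idx, p):
    p = p - p
    p = idx % speed
    speed = 29 - offset
    speed = speed * (idx % idx)
    idx = offset
    offset = offset - 9
    return speed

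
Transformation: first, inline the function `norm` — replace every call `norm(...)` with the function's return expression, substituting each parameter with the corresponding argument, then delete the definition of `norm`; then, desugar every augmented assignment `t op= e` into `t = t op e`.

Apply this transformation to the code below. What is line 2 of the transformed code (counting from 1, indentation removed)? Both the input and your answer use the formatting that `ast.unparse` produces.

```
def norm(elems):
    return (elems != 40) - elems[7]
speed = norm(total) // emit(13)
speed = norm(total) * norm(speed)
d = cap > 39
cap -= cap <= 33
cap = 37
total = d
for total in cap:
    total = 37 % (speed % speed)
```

Transformed code:
speed = ((total != 40) - total[7]) // emit(13)
speed = ((total != 40) - total[7]) * ((speed != 40) - speed[7])
d = cap > 39
cap = cap - (cap <= 33)
cap = 37
total = d
for total in cap:
    total = 37 % (speed % speed)

speed = ((total != 40) - total[7]) * ((speed != 40) - speed[7])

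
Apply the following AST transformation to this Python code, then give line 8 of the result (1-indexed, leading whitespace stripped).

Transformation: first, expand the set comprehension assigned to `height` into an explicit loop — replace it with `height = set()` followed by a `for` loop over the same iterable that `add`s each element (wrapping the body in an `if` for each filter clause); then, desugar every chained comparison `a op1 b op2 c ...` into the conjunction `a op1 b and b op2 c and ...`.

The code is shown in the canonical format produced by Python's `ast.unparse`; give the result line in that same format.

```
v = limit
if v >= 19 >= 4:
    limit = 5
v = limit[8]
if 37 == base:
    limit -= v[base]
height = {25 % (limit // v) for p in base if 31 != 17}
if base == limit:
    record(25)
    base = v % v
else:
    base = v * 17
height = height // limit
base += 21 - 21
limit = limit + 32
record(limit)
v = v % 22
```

for p in base:

Transformed code:
v = limit
if v >= 19 and 19 >= 4:
    limit = 5
v = limit[8]
if 37 == base:
    limit -= v[base]
height = set()
for p in base:
    if 31 != 17:
        height.add(25 % (limit // v))
if base == limit:
    record(25)
    base = v % v
else:
    base = v * 17
height = height // limit
base += 21 - 21
limit = limit + 32
record(limit)
v = v % 22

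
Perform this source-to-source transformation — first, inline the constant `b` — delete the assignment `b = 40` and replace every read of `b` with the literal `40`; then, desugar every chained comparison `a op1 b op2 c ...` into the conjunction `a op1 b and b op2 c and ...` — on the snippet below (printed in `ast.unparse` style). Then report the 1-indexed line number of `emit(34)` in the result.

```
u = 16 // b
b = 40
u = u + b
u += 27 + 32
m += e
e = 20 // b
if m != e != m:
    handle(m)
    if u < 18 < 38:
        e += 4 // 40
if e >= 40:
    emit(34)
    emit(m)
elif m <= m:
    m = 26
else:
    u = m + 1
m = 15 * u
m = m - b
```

Transformed code:
u = 16 // 40
u = u + 40
u += 27 + 32
m += e
e = 20 // 40
if m != e and e != m:
    handle(m)
    if u < 18 and 18 < 38:
        e += 4 // 40
if e >= 40:
    emit(34)
    emit(m)
elif m <= m:
    m = 26
else:
    u = m + 1
m = 15 * u
m = m - 40

11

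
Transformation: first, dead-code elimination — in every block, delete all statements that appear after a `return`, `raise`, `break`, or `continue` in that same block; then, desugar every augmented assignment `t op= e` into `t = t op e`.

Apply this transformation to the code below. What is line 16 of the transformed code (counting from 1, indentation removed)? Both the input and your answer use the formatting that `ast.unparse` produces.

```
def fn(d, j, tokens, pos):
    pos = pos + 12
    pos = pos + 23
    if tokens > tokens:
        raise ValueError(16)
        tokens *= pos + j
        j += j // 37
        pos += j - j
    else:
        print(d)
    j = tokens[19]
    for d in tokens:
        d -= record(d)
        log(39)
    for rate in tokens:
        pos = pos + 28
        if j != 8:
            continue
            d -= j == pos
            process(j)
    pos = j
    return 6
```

pos = j

Transformed code:
def fn(d, j, tokens, pos):
    pos = pos + 12
    pos = pos + 23
    if tokens > tokens:
        raise ValueError(16)
    else:
        print(d)
    j = tokens[19]
    for d in tokens:
        d = d - record(d)
        log(39)
    for rate in tokens:
        pos = pos + 28
        if j != 8:
            continue
    pos = j
    return 6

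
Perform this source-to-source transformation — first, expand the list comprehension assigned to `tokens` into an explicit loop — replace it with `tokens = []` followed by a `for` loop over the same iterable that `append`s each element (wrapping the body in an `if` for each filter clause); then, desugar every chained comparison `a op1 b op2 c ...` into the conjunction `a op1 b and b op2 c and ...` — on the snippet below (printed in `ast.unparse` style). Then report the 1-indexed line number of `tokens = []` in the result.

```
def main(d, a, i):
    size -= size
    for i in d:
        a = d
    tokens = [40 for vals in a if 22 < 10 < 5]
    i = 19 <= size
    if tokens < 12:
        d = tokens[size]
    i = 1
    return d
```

5

Transformed code:
def main(d, a, i):
    size -= size
    for i in d:
        a = d
    tokens = []
    for vals in a:
        if 22 < 10 and 10 < 5:
            tokens.append(40)
    i = 19 <= size
    if tokens < 12:
        d = tokens[size]
    i = 1
    return d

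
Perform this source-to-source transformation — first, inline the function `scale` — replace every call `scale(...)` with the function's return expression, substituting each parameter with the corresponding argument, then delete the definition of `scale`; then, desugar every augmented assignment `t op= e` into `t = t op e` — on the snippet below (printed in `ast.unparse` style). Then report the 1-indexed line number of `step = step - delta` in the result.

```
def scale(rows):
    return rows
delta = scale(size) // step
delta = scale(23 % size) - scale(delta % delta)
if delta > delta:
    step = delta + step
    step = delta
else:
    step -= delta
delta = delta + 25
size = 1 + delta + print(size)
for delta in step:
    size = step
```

7

Transformed code:
delta = size // step
delta = 23 % size - delta % delta
if delta > delta:
    step = delta + step
    step = delta
else:
    step = step - delta
delta = delta + 25
size = 1 + delta + print(size)
for delta in step:
    size = step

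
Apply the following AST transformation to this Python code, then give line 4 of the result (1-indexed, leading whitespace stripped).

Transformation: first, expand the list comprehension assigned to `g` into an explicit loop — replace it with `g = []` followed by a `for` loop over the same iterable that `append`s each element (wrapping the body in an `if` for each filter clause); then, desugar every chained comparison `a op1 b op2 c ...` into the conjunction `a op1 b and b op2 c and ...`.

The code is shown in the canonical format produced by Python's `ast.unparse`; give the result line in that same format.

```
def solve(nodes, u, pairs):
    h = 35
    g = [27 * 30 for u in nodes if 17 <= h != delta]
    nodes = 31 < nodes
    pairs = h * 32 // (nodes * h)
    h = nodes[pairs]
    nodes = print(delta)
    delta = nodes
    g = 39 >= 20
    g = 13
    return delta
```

for u in nodes:

Transformed code:
def solve(nodes, u, pairs):
    h = 35
    g = []
    for u in nodes:
        if 17 <= h and h != delta:
            g.append(27 * 30)
    nodes = 31 < nodes
    pairs = h * 32 // (nodes * h)
    h = nodes[pairs]
    nodes = print(delta)
    delta = nodes
    g = 39 >= 20
    g = 13
    return delta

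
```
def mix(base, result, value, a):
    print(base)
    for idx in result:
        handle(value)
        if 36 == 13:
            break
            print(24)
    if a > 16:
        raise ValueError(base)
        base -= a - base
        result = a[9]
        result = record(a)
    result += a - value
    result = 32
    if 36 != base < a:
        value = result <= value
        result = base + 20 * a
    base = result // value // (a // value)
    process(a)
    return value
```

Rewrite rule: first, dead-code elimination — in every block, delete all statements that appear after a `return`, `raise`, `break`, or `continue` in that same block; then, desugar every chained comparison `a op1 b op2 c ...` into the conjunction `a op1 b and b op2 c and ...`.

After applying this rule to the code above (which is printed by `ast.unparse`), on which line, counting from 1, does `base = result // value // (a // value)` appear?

14

Transformed code:
def mix(base, result, value, a):
    print(base)
    for idx in result:
        handle(value)
        if 36 == 13:
            break
    if a > 16:
        raise ValueError(base)
    result += a - value
    result = 32
    if 36 != base and base < a:
        value = result <= value
        result = base + 20 * a
    base = result // value // (a // value)
    process(a)
    return value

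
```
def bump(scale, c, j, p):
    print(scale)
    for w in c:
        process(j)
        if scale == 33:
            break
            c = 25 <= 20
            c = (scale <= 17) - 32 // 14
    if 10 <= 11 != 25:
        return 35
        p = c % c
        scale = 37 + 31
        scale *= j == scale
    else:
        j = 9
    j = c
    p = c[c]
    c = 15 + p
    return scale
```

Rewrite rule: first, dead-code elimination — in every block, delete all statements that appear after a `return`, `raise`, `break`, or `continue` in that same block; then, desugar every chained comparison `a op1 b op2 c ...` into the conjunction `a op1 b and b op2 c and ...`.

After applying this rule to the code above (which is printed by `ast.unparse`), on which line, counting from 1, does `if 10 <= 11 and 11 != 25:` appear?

Transformed code:
def bump(scale, c, j, p):
    print(scale)
    for w in c:
        process(j)
        if scale == 33:
            break
    if 10 <= 11 and 11 != 25:
        return 35
    else:
        j = 9
    j = c
    p = c[c]
    c = 15 + p
    return scale

7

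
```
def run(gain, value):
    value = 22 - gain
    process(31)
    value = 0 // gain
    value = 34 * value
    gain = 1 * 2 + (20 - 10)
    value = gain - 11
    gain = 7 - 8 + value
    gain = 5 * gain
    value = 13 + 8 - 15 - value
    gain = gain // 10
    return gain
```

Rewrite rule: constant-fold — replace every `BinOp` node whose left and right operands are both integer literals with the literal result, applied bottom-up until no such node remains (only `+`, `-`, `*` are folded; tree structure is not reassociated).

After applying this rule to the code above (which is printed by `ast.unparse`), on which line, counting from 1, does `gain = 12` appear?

6

Transformed code:
def run(gain, value):
    value = 22 - gain
    process(31)
    value = 0 // gain
    value = 34 * value
    gain = 12
    value = gain - 11
    gain = -1 + value
    gain = 5 * gain
    value = 6 - value
    gain = gain // 10
    return gain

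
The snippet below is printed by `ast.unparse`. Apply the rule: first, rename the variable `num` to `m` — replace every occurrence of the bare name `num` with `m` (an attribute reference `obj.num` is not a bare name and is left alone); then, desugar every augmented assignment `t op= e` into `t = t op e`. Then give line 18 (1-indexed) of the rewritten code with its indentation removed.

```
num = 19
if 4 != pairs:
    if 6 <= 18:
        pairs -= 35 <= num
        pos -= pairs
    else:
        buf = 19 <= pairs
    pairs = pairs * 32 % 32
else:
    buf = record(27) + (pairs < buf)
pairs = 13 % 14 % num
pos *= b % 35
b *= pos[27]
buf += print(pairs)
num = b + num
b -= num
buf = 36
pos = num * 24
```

Transformed code:
m = 19
if 4 != pairs:
    if 6 <= 18:
        pairs = pairs - (35 <= m)
        pos = pos - pairs
    else:
        buf = 19 <= pairs
    pairs = pairs * 32 % 32
else:
    buf = record(27) + (pairs < buf)
pairs = 13 % 14 % m
pos = pos * (b % 35)
b = b * pos[27]
buf = buf + print(pairs)
m = b + m
b = b - m
buf = 36
pos = m * 24

pos = m * 24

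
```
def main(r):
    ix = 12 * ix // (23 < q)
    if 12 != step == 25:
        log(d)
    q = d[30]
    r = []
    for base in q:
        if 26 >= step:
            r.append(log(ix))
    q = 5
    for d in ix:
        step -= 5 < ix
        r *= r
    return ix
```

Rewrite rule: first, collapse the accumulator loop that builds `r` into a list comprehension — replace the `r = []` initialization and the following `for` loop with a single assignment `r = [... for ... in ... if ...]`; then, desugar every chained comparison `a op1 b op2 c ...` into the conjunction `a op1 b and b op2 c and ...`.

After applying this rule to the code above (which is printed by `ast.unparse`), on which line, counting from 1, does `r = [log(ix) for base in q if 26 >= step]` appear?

Transformed code:
def main(r):
    ix = 12 * ix // (23 < q)
    if 12 != step and step == 25:
        log(d)
    q = d[30]
    r = [log(ix) for base in q if 26 >= step]
    q = 5
    for d in ix:
        step -= 5 < ix
        r *= r
    return ix

6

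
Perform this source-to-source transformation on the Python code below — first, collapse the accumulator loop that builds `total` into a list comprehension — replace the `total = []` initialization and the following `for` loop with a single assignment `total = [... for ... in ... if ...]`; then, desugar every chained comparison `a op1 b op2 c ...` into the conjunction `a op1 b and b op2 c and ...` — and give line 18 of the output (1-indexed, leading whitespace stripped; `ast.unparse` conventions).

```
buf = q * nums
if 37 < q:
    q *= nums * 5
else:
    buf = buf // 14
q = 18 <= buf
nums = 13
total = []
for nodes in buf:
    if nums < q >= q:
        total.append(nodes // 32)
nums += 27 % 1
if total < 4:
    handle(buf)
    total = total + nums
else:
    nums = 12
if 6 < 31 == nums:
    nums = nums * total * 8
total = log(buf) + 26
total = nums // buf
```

Transformed code:
buf = q * nums
if 37 < q:
    q *= nums * 5
else:
    buf = buf // 14
q = 18 <= buf
nums = 13
total = [nodes // 32 for nodes in buf if nums < q and q >= q]
nums += 27 % 1
if total < 4:
    handle(buf)
    total = total + nums
else:
    nums = 12
if 6 < 31 and 31 == nums:
    nums = nums * total * 8
total = log(buf) + 26
total = nums // buf

total = nums // buf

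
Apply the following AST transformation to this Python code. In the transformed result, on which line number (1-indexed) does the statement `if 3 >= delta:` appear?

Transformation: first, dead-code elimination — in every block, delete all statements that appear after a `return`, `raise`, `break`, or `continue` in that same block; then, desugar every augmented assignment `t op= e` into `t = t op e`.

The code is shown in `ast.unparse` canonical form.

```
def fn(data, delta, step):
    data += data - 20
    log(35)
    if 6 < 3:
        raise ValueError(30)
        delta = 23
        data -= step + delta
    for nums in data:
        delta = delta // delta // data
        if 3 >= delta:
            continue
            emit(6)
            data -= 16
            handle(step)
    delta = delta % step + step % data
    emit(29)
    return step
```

Transformed code:
def fn(data, delta, step):
    data = data + (data - 20)
    log(35)
    if 6 < 3:
        raise ValueError(30)
    for nums in data:
        delta = delta // delta // data
        if 3 >= delta:
            continue
    delta = delta % step + step % data
    emit(29)
    return step

8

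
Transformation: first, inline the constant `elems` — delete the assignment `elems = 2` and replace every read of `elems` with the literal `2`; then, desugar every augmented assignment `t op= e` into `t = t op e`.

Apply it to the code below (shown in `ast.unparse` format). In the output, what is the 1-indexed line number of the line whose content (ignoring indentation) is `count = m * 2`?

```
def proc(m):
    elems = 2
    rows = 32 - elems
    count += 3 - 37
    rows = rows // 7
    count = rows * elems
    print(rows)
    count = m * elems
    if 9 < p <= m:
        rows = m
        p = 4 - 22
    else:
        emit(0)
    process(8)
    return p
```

7

Transformed code:
def proc(m):
    rows = 32 - 2
    count = count + (3 - 37)
    rows = rows // 7
    count = rows * 2
    print(rows)
    count = m * 2
    if 9 < p <= m:
        rows = m
        p = 4 - 22
    else:
        emit(0)
    process(8)
    return p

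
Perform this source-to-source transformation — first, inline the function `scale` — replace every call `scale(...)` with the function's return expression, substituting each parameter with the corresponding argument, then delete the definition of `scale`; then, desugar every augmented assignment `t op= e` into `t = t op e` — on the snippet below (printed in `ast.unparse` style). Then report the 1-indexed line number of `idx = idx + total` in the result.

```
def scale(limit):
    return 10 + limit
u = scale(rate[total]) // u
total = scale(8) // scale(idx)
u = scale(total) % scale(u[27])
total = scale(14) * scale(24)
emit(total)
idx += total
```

Transformed code:
u = (10 + rate[total]) // u
total = (10 + 8) // (10 + idx)
u = (10 + total) % (10 + u[27])
total = (10 + 14) * (10 + 24)
emit(total)
idx = idx + total

6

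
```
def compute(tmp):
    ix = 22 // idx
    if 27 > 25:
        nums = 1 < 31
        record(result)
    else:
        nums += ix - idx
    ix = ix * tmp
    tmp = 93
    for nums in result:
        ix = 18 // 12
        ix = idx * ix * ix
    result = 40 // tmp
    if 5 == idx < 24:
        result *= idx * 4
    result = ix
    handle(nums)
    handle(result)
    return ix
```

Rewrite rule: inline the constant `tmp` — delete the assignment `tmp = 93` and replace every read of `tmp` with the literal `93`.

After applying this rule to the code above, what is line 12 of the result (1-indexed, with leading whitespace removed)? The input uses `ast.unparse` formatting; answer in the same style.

result = 40 // 93

Transformed code:
def compute(tmp):
    ix = 22 // idx
    if 27 > 25:
        nums = 1 < 31
        record(result)
    else:
        nums += ix - idx
    ix = ix * 93
    for nums in result:
        ix = 18 // 12
        ix = idx * ix * ix
    result = 40 // 93
    if 5 == idx < 24:
        result *= idx * 4
    result = ix
    handle(nums)
    handle(result)
    return ix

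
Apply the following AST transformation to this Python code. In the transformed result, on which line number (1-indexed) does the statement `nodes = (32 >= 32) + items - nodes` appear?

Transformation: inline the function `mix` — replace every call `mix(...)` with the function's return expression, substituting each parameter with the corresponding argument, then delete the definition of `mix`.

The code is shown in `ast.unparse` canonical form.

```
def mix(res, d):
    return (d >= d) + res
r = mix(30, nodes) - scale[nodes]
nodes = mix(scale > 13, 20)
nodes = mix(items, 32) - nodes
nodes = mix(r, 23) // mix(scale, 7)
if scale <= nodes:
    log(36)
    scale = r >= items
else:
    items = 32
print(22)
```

Transformed code:
r = (nodes >= nodes) + 30 - scale[nodes]
nodes = (20 >= 20) + (scale > 13)
nodes = (32 >= 32) + items - nodes
nodes = ((23 >= 23) + r) // ((7 >= 7) + scale)
if scale <= nodes:
    log(36)
    scale = r >= items
else:
    items = 32
print(22)

3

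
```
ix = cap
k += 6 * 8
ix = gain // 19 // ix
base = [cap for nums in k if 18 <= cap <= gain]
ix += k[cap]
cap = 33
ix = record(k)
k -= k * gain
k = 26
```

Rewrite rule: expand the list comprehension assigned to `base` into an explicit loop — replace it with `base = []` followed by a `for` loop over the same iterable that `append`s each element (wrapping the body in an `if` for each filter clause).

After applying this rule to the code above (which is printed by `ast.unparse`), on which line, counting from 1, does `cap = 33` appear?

9

Transformed code:
ix = cap
k += 6 * 8
ix = gain // 19 // ix
base = []
for nums in k:
    if 18 <= cap <= gain:
        base.append(cap)
ix += k[cap]
cap = 33
ix = record(k)
k -= k * gain
k = 26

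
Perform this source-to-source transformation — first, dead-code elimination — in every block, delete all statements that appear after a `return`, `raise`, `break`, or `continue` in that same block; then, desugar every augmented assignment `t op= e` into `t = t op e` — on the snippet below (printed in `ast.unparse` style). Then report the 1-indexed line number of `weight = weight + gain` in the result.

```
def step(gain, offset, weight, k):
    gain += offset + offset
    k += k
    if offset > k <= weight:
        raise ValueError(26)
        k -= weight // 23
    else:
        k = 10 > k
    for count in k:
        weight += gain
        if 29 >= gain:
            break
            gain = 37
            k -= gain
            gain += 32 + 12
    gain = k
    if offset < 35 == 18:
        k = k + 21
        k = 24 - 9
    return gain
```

9

Transformed code:
def step(gain, offset, weight, k):
    gain = gain + (offset + offset)
    k = k + k
    if offset > k <= weight:
        raise ValueError(26)
    else:
        k = 10 > k
    for count in k:
        weight = weight + gain
        if 29 >= gain:
            break
    gain = k
    if offset < 35 == 18:
        k = k + 21
        k = 24 - 9
    return gain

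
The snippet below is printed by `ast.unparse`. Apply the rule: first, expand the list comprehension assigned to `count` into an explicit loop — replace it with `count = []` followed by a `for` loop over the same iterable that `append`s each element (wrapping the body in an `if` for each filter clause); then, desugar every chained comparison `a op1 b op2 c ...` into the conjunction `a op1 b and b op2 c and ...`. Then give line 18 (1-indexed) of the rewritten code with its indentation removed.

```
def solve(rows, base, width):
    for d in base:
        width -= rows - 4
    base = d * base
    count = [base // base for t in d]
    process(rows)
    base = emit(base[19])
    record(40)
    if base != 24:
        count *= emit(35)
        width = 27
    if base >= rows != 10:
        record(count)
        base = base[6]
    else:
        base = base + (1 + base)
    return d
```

Transformed code:
def solve(rows, base, width):
    for d in base:
        width -= rows - 4
    base = d * base
    count = []
    for t in d:
        count.append(base // base)
    process(rows)
    base = emit(base[19])
    record(40)
    if base != 24:
        count *= emit(35)
        width = 27
    if base >= rows and rows != 10:
        record(count)
        base = base[6]
    else:
        base = base + (1 + base)
    return d

base = base + (1 + base)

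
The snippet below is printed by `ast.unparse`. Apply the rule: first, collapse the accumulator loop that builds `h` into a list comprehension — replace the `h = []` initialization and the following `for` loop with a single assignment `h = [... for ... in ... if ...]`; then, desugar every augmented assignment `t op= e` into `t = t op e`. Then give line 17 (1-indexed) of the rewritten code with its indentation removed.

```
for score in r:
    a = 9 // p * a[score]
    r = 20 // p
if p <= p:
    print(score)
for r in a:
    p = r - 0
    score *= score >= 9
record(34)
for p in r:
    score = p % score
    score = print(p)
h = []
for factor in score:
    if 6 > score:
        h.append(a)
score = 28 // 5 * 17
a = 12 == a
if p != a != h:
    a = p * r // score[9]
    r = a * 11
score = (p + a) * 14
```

Transformed code:
for score in r:
    a = 9 // p * a[score]
    r = 20 // p
if p <= p:
    print(score)
for r in a:
    p = r - 0
    score = score * (score >= 9)
record(34)
for p in r:
    score = p % score
    score = print(p)
h = [a for factor in score if 6 > score]
score = 28 // 5 * 17
a = 12 == a
if p != a != h:
    a = p * r // score[9]
    r = a * 11
score = (p + a) * 14

a = p * r // score[9]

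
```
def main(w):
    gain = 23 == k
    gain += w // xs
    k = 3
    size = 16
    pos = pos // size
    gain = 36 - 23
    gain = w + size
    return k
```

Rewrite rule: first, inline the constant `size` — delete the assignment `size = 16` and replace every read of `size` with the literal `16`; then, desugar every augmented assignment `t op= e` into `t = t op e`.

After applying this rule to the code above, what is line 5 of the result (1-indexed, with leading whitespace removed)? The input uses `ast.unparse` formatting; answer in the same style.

Transformed code:
def main(w):
    gain = 23 == k
    gain = gain + w // xs
    k = 3
    pos = pos // 16
    gain = 36 - 23
    gain = w + 16
    return k

pos = pos // 16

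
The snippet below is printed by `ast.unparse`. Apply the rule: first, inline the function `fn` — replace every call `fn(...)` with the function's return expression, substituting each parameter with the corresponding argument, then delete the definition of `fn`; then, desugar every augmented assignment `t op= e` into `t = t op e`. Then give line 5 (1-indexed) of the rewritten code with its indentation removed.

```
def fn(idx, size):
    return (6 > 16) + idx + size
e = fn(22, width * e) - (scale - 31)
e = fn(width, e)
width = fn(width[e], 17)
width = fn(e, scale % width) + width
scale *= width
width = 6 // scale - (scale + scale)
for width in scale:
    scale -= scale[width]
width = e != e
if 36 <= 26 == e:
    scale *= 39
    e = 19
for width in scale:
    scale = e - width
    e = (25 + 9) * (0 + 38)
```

Transformed code:
e = (6 > 16) + 22 + width * e - (scale - 31)
e = (6 > 16) + width + e
width = (6 > 16) + width[e] + 17
width = (6 > 16) + e + scale % width + width
scale = scale * width
width = 6 // scale - (scale + scale)
for width in scale:
    scale = scale - scale[width]
width = e != e
if 36 <= 26 == e:
    scale = scale * 39
    e = 19
for width in scale:
    scale = e - width
    e = (25 + 9) * (0 + 38)

scale = scale * width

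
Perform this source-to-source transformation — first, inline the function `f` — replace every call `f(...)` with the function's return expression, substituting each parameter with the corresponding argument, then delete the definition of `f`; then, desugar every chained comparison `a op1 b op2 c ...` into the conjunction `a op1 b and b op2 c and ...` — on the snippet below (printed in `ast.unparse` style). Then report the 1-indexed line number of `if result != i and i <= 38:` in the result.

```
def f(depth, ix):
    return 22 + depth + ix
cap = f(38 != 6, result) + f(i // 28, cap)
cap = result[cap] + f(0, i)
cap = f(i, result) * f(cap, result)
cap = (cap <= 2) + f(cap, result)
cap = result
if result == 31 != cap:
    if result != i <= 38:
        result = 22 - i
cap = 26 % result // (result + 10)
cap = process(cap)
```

7

Transformed code:
cap = 22 + (38 != 6) + result + (22 + i // 28 + cap)
cap = result[cap] + (22 + 0 + i)
cap = (22 + i + result) * (22 + cap + result)
cap = (cap <= 2) + (22 + cap + result)
cap = result
if result == 31 and 31 != cap:
    if result != i and i <= 38:
        result = 22 - i
cap = 26 % result // (result + 10)
cap = process(cap)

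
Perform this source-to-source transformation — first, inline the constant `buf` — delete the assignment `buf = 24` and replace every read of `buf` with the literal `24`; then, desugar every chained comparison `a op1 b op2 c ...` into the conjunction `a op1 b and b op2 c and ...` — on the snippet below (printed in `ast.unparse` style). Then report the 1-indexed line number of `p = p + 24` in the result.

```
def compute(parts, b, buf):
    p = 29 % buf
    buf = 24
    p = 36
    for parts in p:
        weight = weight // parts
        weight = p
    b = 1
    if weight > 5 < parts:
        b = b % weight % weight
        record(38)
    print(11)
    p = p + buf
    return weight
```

12

Transformed code:
def compute(parts, b, buf):
    p = 29 % 24
    p = 36
    for parts in p:
        weight = weight // parts
        weight = p
    b = 1
    if weight > 5 and 5 < parts:
        b = b % weight % weight
        record(38)
    print(11)
    p = p + 24
    return weight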